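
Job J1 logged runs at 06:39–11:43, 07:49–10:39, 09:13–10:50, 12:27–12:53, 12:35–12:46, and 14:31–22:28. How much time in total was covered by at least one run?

13 h 27 min

Merged: 06:39-11:43, 12:27-12:53, 14:31-22:28.
Lengths: 5 h 4 min + 26 min + 7 h 57 min = 13 h 27 min.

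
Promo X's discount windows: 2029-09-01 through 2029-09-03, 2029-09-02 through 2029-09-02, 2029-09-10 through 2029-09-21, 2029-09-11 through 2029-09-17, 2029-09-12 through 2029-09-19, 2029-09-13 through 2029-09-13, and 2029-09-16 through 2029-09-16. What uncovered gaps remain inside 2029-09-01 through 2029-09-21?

2029-09-04 through 2029-09-09

The merged coverage is 2029-09-01 through 2029-09-03, 2029-09-10 through 2029-09-21.
Complement within 2029-09-01 through 2029-09-21: 2029-09-04 through 2029-09-09.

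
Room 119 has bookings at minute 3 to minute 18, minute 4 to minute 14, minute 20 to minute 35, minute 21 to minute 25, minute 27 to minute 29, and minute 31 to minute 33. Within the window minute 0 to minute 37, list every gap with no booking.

minute 0 to minute 3, minute 18 to minute 20, minute 35 to minute 37

After merging, the occupied span is minute 3 to minute 18, minute 20 to minute 35.
Complement within minute 0 to minute 37: minute 0 to minute 3, minute 18 to minute 20, minute 35 to minute 37.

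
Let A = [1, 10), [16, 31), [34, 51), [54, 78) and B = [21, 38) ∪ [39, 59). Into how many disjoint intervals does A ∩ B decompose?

A ∩ B = [21, 31), [34, 38), [39, 51), [54, 59).
That is 4 disjoint pieces.

4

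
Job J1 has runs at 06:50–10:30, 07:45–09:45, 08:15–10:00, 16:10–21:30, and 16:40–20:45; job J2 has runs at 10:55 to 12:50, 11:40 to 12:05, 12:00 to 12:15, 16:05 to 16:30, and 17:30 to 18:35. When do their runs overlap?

16:10–16:30, 17:30–18:35

First set merges to 06:50–10:30, 16:10–21:30.
Second set merges to 10:55–12:50, 16:05–16:30, 17:30–18:35.
06:50–10:30 meets no B interval.
16:10–21:30 ∩ B → 16:10–16:30, 17:30–18:35.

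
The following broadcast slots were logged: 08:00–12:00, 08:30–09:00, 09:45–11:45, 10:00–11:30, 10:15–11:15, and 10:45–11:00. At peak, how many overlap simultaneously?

Walk the sorted start/end points keeping a running depth.
The depth first hits 5 at 10:45.

5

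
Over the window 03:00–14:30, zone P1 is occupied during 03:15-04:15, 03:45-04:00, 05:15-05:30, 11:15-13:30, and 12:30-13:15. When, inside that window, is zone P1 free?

03:00–03:15, 04:15–05:15, 05:30–11:15, 13:30–14:30

Covered (merged): 03:15–04:15, 05:15–05:30, 11:15–13:30.
Gaps within 03:00–14:30: 03:00–03:15, 04:15–05:15, 05:30–11:15, 13:30–14:30.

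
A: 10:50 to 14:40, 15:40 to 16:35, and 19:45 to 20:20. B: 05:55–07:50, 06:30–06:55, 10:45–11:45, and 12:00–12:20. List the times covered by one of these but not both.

05:55–07:50, 10:45–10:50, 11:45–12:00, 12:20–14:40, 15:40–16:35, 19:45–20:20

B, merged: 05:55–07:50, 10:45–11:45, 12:00–12:20.
A but not B: 11:45–12:00, 12:20–14:40, 15:40–16:35, 19:45–20:20.
B but not A: 05:55–07:50, 10:45–10:50.
Combining gives A △ B.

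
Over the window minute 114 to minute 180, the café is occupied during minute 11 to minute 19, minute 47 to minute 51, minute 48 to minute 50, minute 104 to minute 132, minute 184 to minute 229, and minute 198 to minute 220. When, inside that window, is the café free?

minute 132 to minute 180

Covered (merged): minute 11 to minute 19, minute 47 to minute 51, minute 104 to minute 132, minute 184 to minute 229.
Uncovered inside minute 114 to minute 180: minute 132 to minute 180.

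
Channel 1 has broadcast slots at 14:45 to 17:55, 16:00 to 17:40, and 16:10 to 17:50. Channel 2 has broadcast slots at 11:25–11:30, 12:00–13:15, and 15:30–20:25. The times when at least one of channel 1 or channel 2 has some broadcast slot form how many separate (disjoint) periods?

Merge the first list: 14:45-17:55.
A ∪ B = 11:25-11:30, 12:00-13:15, 14:45-20:25.
That is 3 disjoint pieces.

3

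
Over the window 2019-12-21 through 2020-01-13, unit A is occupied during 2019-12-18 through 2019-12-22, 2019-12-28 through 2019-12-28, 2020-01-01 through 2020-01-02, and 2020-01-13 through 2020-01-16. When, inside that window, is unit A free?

Covered (merged): 2019-12-18 through 2019-12-22, 2019-12-28 through 2019-12-28, 2020-01-01 through 2020-01-02, 2020-01-13 through 2020-01-16.
Uncovered inside 2019-12-21 through 2020-01-13: 2019-12-23 through 2019-12-27, 2019-12-29 through 2019-12-31, 2020-01-03 through 2020-01-12.

2019-12-23 through 2019-12-27, 2019-12-29 through 2019-12-31, 2020-01-03 through 2020-01-12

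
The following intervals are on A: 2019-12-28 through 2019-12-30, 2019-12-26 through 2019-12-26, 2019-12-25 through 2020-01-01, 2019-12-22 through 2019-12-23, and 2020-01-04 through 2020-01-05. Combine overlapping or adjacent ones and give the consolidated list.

2019-12-22 through 2019-12-23, 2019-12-25 through 2020-01-01, 2020-01-04 through 2020-01-05

Sort by start: 2019-12-22 through 2019-12-23, 2019-12-25 through 2020-01-01, 2019-12-26 through 2019-12-26, 2019-12-28 through 2019-12-30, 2020-01-04 through 2020-01-05.
2019-12-25 through 2020-01-01 is disjoint → start new block.
2019-12-26 through 2019-12-26 overlaps/touches 2019-12-25 through 2020-01-01 → extend to 2019-12-25 through 2020-01-01.
2019-12-28 through 2019-12-30 overlaps/touches 2019-12-25 through 2020-01-01 → extend to 2019-12-25 through 2020-01-01.
2020-01-04 through 2020-01-05 is disjoint → start new block.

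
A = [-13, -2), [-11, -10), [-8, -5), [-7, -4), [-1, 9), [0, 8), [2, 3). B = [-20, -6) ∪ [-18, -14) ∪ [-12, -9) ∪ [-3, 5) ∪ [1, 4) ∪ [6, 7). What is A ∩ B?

A, merged: [-13, -2), [-1, 9).
B, merged: [-20, -6), [-3, 5), [6, 7).
[-13, -2) overlaps B on [-13, -6), [-3, -2).
[-1, 9) overlaps B on [-1, 5), [6, 7).

[-13, -6) ∪ [-3, -2) ∪ [-1, 5) ∪ [6, 7)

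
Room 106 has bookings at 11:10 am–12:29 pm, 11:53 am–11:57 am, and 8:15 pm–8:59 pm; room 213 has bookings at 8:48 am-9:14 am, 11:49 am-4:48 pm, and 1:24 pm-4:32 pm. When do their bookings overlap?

11:49 am–12:29 pm

First set merges to 11:10 am–12:29 pm, 8:15 pm–8:59 pm.
Second set merges to 8:48 am–9:14 am, 11:49 am–4:48 pm.
11:10 am–12:29 pm meets the second set on 11:49 am–12:29 pm.
8:15 pm–8:59 pm: no overlap with the second set.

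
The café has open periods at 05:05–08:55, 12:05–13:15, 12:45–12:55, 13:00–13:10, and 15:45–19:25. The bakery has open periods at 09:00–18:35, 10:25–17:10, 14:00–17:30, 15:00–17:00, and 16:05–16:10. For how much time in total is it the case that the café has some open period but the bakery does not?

4 h 40 min

Merge the first list: 05:05–08:55, 12:05–13:15, 15:45–19:25.
Merge the second list: 09:00–18:35.
A \ B = 05:05–08:55, 18:35–19:25.
Total: 3 h 50 min + 50 min = 4 h 40 min.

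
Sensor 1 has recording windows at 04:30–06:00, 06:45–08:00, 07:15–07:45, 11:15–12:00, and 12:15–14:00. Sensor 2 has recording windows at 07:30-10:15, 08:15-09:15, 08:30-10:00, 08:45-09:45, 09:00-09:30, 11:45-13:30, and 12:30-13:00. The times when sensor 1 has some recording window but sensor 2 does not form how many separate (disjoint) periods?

4

Merge the first list: 04:30–06:00, 06:45–08:00, 11:15–12:00, 12:15–14:00.
Merge the second list: 07:30–10:15, 11:45–13:30.
A \ B = 04:30–06:00, 06:45–07:30, 11:15–11:45, 13:30–14:00.
That is 4 disjoint pieces.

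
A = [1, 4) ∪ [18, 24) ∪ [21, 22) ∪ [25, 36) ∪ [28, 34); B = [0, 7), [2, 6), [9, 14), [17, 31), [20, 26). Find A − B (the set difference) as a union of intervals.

[31, 36)

First set merges to [1, 4), [18, 24), [25, 36).
Second set merges to [0, 7), [9, 14), [17, 31).
[1, 4): fully covered by B → removed.
[18, 24): fully covered by B → removed.
[25, 36) minus B → [31, 36).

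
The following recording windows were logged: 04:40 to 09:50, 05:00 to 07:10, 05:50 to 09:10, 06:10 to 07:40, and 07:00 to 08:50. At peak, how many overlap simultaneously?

Sweep endpoints in order; track running count of active intervals.
Peak of 5 reached at 07:00.

5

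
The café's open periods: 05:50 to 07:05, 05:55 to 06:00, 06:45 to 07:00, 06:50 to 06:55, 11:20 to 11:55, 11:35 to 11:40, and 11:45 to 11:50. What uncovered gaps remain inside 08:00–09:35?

08:00–09:35

After merging, the occupied span is 05:50–07:05, 11:20–11:55.
Gaps within 08:00–09:35: 08:00–09:35.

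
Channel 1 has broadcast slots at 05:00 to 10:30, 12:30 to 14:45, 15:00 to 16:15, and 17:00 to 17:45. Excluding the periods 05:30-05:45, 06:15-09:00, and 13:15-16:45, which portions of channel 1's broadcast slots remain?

05:00–10:30 with B removed leaves 05:00–05:30, 05:45–06:15, 09:00–10:30.
12:30–14:45 with B removed leaves 12:30–13:15.
15:00–16:15 lies entirely inside B → drops out.
17:00–17:45 is untouched.

05:00–05:30, 05:45–06:15, 09:00–10:30, 12:30–13:15, 17:00–17:45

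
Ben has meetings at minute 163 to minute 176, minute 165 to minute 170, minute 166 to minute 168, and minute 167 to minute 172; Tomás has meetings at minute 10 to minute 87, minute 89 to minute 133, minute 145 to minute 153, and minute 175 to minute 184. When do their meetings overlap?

minute 175 to minute 176

First set merges to minute 163 to minute 176.
minute 163 to minute 176 overlaps B on minute 175 to minute 176.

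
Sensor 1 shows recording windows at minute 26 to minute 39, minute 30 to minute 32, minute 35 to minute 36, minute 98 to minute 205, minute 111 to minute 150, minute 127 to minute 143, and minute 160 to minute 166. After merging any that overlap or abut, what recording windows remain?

minute 30 to minute 32 overlaps/touches minute 26 to minute 39 → extend to minute 26 to minute 39.
minute 35 to minute 36 overlaps/touches minute 26 to minute 39 → extend to minute 26 to minute 39.
minute 98 to minute 205 is disjoint → start new block.
minute 111 to minute 150 overlaps/touches minute 98 to minute 205 → extend to minute 98 to minute 205.
minute 127 to minute 143 overlaps/touches minute 98 to minute 205 → extend to minute 98 to minute 205.
minute 160 to minute 166 overlaps/touches minute 98 to minute 205 → extend to minute 98 to minute 205.

minute 26 to minute 39, minute 98 to minute 205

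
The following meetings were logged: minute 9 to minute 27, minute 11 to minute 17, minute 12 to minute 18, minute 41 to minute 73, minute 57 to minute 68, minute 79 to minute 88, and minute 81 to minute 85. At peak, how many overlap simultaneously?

Walk the sorted start/end points keeping a running depth.
The depth first hits 3 at minute 12.

3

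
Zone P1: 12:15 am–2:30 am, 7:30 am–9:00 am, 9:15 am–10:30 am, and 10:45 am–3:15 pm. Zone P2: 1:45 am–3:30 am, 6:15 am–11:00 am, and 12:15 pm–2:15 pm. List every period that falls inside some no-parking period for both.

1:45 am-2:30 am, 7:30 am-9:00 am, 9:15 am-10:30 am, 10:45 am-11:00 am, 12:15 pm-2:15 pm

12:15 am-2:30 am ∩ B → 1:45 am-2:30 am.
7:30 am-9:00 am ∩ B → 7:30 am-9:00 am.
9:15 am-10:30 am ∩ B → 9:15 am-10:30 am.
10:45 am-3:15 pm ∩ B → 10:45 am-11:00 am, 12:15 pm-2:15 pm.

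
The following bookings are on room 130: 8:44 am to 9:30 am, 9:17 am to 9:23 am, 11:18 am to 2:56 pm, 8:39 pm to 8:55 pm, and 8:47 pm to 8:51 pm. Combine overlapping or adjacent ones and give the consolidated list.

9:17 am-9:23 am overlaps/touches 8:44 am-9:30 am → extend to 8:44 am-9:30 am.
11:18 am-2:56 pm is disjoint → start new block.
8:39 pm-8:55 pm is disjoint → start new block.
8:47 pm-8:51 pm overlaps/touches 8:39 pm-8:55 pm → extend to 8:39 pm-8:55 pm.

8:44 am-9:30 am, 11:18 am-2:56 pm, 8:39 pm-8:55 pm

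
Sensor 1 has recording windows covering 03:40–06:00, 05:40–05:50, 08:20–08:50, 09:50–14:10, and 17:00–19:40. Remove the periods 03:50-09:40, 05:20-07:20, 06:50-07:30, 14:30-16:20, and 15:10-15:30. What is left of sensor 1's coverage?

03:40–03:50, 09:50–14:10, 17:00–19:40

Merge the first list: 03:40–06:00, 08:20–08:50, 09:50–14:10, 17:00–19:40.
Merge the second list: 03:50–09:40, 14:30–16:20.
03:40–06:00 minus B → 03:40–03:50.
08:20–08:50: fully covered by B → removed.
09:50–14:10: no B overlap → unchanged.
17:00–19:40: no B overlap → unchanged.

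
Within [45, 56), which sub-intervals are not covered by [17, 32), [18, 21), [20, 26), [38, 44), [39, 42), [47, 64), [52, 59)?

[45, 47)

The merged coverage is [17, 32), [38, 44), [47, 64).
Uncovered inside [45, 56): [45, 47).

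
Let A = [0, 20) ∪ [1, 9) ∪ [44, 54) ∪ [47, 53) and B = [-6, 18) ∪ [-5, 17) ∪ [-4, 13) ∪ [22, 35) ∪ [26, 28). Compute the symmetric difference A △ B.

First set merges to [0, 20), [44, 54).
Second set merges to [-6, 18), [22, 35).
A \ B = [18, 20), [44, 54).
B \ A = [-6, 0), [22, 35).
Union of the two gives the symmetric difference.

[-6, 0) ∪ [18, 20) ∪ [22, 35) ∪ [44, 54)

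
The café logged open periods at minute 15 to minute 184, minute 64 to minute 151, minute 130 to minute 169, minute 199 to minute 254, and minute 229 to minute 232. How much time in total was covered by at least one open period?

224 minutes

Merged: minute 15 to minute 184, minute 199 to minute 254.
Lengths: 169 minutes + 55 minutes = 224 minutes.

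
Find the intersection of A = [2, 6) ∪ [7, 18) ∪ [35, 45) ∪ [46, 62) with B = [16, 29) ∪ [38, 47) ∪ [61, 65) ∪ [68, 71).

[16, 18) ∪ [38, 45) ∪ [46, 47) ∪ [61, 62)

[2, 6) falls entirely outside B.
[7, 18) overlaps B on [16, 18).
[35, 45) overlaps B on [38, 45).
[46, 62) overlaps B on [46, 47), [61, 62).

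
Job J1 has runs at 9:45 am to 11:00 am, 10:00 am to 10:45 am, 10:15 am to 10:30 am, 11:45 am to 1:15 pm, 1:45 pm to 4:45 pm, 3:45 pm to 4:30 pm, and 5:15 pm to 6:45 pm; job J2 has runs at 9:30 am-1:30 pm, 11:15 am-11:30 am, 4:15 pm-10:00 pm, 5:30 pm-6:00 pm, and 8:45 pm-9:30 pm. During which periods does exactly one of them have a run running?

Merge the first list: 9:45 am-11:00 am, 11:45 am-1:15 pm, 1:45 pm-4:45 pm, 5:15 pm-6:45 pm.
Merge the second list: 9:30 am-1:30 pm, 4:15 pm-10:00 pm.
A \ B = 1:45 pm-4:15 pm.
B \ A = 9:30 am-9:45 am, 11:00 am-11:45 am, 1:15 pm-1:30 pm, 4:45 pm-5:15 pm, 6:45 pm-10:00 pm.
Union of the two gives the symmetric difference.

9:30 am-9:45 am, 11:00 am-11:45 am, 1:15 pm-1:30 pm, 1:45 pm-4:15 pm, 4:45 pm-5:15 pm, 6:45 pm-10:00 pm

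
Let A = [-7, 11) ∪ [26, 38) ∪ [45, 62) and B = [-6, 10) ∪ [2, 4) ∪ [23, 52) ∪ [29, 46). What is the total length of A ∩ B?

Merge the second list: [-6, 10), [23, 52).
A ∩ B = [-6, 10), [26, 38), [45, 52).
Total: 16 + 12 + 7 = 35.

35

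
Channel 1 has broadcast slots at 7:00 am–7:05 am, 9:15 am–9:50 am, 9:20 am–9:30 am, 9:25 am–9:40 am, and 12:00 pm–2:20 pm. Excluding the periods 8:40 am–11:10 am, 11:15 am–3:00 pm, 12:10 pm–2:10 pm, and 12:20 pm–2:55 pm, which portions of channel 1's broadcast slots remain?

7:00 am–7:05 am

First set merges to 7:00 am–7:05 am, 9:15 am–9:50 am, 12:00 pm–2:20 pm.
Second set merges to 8:40 am–11:10 am, 11:15 am–3:00 pm.
7:00 am–7:05 am: nothing removed.
9:15 am–9:50 am: entirely removed.
12:00 pm–2:20 pm: entirely removed.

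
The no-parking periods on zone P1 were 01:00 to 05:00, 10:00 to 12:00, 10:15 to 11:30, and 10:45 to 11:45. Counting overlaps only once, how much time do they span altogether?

Merged: 01:00–05:00, 10:00–12:00.
Lengths: 4 h + 2 h = 6 h.

6 h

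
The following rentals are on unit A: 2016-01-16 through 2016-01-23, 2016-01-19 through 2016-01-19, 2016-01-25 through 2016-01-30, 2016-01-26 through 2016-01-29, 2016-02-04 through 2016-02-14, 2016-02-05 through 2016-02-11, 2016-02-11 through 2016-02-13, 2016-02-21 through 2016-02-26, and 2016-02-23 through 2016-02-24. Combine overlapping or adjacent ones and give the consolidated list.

2016-01-16 through 2016-01-23, 2016-01-25 through 2016-01-30, 2016-02-04 through 2016-02-14, 2016-02-21 through 2016-02-26

2016-01-19 through 2016-01-19 overlaps/touches 2016-01-16 through 2016-01-23 → extend to 2016-01-16 through 2016-01-23.
2016-01-25 through 2016-01-30 is disjoint → start new block.
2016-01-26 through 2016-01-29 overlaps/touches 2016-01-25 through 2016-01-30 → extend to 2016-01-25 through 2016-01-30.
2016-02-04 through 2016-02-14 is disjoint → start new block.
2016-02-05 through 2016-02-11 overlaps/touches 2016-02-04 through 2016-02-14 → extend to 2016-02-04 through 2016-02-14.
2016-02-11 through 2016-02-13 overlaps/touches 2016-02-04 through 2016-02-14 → extend to 2016-02-04 through 2016-02-14.
2016-02-21 through 2016-02-26 is disjoint → start new block.
2016-02-23 through 2016-02-24 overlaps/touches 2016-02-21 through 2016-02-26 → extend to 2016-02-21 through 2016-02-26.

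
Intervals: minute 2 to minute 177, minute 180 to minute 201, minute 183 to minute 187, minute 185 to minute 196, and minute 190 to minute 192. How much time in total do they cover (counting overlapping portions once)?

Merged: minute 2 to minute 177, minute 180 to minute 201.
Lengths: 175 minutes + 21 minutes = 196 minutes.

196 minutes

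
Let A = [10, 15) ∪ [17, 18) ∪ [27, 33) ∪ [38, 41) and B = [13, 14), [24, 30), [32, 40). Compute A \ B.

[10, 15) \ B = [10, 13), [14, 15).
[17, 18): nothing removed.
[27, 33) \ B = [30, 32).
[38, 41) \ B = [40, 41).

[10, 13) ∪ [14, 15) ∪ [17, 18) ∪ [30, 32) ∪ [40, 41)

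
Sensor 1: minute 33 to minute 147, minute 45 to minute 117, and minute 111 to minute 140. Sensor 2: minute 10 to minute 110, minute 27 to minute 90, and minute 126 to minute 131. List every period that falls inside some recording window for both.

minute 33 to minute 110, minute 126 to minute 131

Merge the first list: minute 33 to minute 147.
Merge the second list: minute 10 to minute 110, minute 126 to minute 131.
minute 33 to minute 147 meets the second set on minute 33 to minute 110, minute 126 to minute 131.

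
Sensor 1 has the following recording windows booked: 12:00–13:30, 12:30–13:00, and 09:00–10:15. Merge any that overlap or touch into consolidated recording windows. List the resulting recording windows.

09:00–10:15, 12:00–13:30

Sort by start: 09:00–10:15, 12:00–13:30, 12:30–13:00.
12:00–13:30 is disjoint → start new block.
12:30–13:00 overlaps/touches 12:00–13:30 → extend to 12:00–13:30.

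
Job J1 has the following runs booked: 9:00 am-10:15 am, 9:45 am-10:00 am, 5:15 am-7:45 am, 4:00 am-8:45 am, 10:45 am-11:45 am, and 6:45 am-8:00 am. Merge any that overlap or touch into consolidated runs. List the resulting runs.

Sort by start: 4:00 am-8:45 am, 5:15 am-7:45 am, 6:45 am-8:00 am, 9:00 am-10:15 am, 9:45 am-10:00 am, 10:45 am-11:45 am.
5:15 am-7:45 am overlaps/touches 4:00 am-8:45 am → extend to 4:00 am-8:45 am.
6:45 am-8:00 am overlaps/touches 4:00 am-8:45 am → extend to 4:00 am-8:45 am.
9:00 am-10:15 am is disjoint → start new block.
9:45 am-10:00 am overlaps/touches 9:00 am-10:15 am → extend to 9:00 am-10:15 am.
10:45 am-11:45 am is disjoint → start new block.

4:00 am-8:45 am, 9:00 am-10:15 am, 10:45 am-11:45 am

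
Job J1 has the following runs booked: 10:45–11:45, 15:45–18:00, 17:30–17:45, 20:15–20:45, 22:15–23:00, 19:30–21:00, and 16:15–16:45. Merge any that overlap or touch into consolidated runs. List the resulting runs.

10:45–11:45, 15:45–18:00, 19:30–21:00, 22:15–23:00

Sort by start: 10:45–11:45, 15:45–18:00, 16:15–16:45, 17:30–17:45, 19:30–21:00, 20:15–20:45, 22:15–23:00.
15:45–18:00 is disjoint → start new block.
16:15–16:45 overlaps/touches 15:45–18:00 → extend to 15:45–18:00.
17:30–17:45 overlaps/touches 15:45–18:00 → extend to 15:45–18:00.
19:30–21:00 is disjoint → start new block.
20:15–20:45 overlaps/touches 19:30–21:00 → extend to 19:30–21:00.
22:15–23:00 is disjoint → start new block.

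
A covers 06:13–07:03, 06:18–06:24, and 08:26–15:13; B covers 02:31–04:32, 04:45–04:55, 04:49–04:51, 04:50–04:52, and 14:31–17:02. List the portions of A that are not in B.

Merge the first list: 06:13–07:03, 08:26–15:13.
Merge the second list: 02:31–04:32, 04:45–04:55, 14:31–17:02.
06:13–07:03: no B overlap → unchanged.
08:26–15:13 minus B → 08:26–14:31.

06:13–07:03, 08:26–14:31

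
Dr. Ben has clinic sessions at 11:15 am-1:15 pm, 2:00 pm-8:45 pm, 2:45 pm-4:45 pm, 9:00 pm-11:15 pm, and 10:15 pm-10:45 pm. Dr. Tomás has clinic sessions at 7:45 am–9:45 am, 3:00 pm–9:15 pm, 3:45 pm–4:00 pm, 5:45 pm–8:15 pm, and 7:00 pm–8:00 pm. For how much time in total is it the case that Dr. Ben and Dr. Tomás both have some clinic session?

6 h

Merge the first list: 11:15 am-1:15 pm, 2:00 pm-8:45 pm, 9:00 pm-11:15 pm.
Merge the second list: 7:45 am-9:45 am, 3:00 pm-9:15 pm.
A ∩ B = 3:00 pm-8:45 pm, 9:00 pm-9:15 pm.
Total: 5 h 45 min + 15 min = 6 h.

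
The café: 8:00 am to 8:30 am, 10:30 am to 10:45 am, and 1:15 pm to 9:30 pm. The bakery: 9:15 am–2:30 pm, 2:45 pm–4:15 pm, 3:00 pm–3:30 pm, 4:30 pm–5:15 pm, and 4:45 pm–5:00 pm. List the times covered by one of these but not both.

Merge the second list: 9:15 am–2:30 pm, 2:45 pm–4:15 pm, 4:30 pm–5:15 pm.
A \ B = 8:00 am–8:30 am, 2:30 pm–2:45 pm, 4:15 pm–4:30 pm, 5:15 pm–9:30 pm.
B \ A = 9:15 am–10:30 am, 10:45 am–1:15 pm.
Union of the two gives the symmetric difference.

8:00 am–8:30 am, 9:15 am–10:30 am, 10:45 am–1:15 pm, 2:30 pm–2:45 pm, 4:15 pm–4:30 pm, 5:15 pm–9:30 pm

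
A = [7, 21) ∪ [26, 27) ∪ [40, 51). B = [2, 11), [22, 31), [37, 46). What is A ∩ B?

[7, 11) ∪ [26, 27) ∪ [40, 46)

[7, 21) ∩ B → [7, 11).
[26, 27) ∩ B → [26, 27).
[40, 51) ∩ B → [40, 46).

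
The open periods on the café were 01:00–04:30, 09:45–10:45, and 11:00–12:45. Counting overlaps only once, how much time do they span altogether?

Merged: 01:00–04:30, 09:45–10:45, 11:00–12:45.
Lengths: 3 h 30 min + 1 h + 1 h 45 min = 6 h 15 min.

6 h 15 min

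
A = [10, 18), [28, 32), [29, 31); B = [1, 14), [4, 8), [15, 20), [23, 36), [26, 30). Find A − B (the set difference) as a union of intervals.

[14, 15)

A, merged: [10, 18), [28, 32).
B, merged: [1, 14), [15, 20), [23, 36).
[10, 18) with B removed leaves [14, 15).
[28, 32) lies entirely inside B → drops out.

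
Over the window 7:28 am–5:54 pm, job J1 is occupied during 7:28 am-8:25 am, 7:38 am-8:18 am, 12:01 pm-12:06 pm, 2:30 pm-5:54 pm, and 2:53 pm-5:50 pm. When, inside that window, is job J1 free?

8:25 am–12:01 pm, 12:06 pm–2:30 pm

The merged coverage is 7:28 am–8:25 am, 12:01 pm–12:06 pm, 2:30 pm–5:54 pm.
Gaps within 7:28 am–5:54 pm: 8:25 am–12:01 pm, 12:06 pm–2:30 pm.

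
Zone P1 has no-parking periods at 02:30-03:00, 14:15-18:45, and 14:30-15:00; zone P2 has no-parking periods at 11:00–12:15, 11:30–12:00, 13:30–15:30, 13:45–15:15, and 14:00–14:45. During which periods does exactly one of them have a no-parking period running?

02:30-03:00, 11:00-12:15, 13:30-14:15, 15:30-18:45

Merge the first list: 02:30-03:00, 14:15-18:45.
Merge the second list: 11:00-12:15, 13:30-15:30.
A \ B = 02:30-03:00, 15:30-18:45.
B \ A = 11:00-12:15, 13:30-14:15.
Union of the two gives the symmetric difference.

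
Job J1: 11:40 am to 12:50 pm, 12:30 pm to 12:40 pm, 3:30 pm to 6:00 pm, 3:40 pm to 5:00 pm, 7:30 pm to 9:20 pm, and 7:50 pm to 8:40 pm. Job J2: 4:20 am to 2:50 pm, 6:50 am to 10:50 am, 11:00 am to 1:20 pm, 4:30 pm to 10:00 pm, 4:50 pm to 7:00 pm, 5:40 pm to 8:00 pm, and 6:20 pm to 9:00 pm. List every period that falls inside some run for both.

Merge the first list: 11:40 am–12:50 pm, 3:30 pm–6:00 pm, 7:30 pm–9:20 pm.
Merge the second list: 4:20 am–2:50 pm, 4:30 pm–10:00 pm.
11:40 am–12:50 pm meets the second set on 11:40 am–12:50 pm.
3:30 pm–6:00 pm meets the second set on 4:30 pm–6:00 pm.
7:30 pm–9:20 pm meets the second set on 7:30 pm–9:20 pm.

11:40 am–12:50 pm, 4:30 pm–6:00 pm, 7:30 pm–9:20 pm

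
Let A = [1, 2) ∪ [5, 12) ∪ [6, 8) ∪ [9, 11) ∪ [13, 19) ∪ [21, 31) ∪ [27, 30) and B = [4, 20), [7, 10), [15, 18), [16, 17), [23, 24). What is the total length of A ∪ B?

27

Merge the first list: [1, 2), [5, 12), [13, 19), [21, 31).
Merge the second list: [4, 20), [23, 24).
A ∪ B = [1, 2), [4, 20), [21, 31).
Total: 1 + 16 + 10 = 27.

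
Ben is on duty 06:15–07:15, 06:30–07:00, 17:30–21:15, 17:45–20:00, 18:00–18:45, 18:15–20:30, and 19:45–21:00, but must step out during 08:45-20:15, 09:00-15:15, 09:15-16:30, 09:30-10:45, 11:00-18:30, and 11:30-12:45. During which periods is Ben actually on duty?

06:15-07:15, 20:15-21:15

A, merged: 06:15-07:15, 17:30-21:15.
B, merged: 08:45-20:15.
06:15-07:15: no B overlap → unchanged.
17:30-21:15 minus B → 20:15-21:15.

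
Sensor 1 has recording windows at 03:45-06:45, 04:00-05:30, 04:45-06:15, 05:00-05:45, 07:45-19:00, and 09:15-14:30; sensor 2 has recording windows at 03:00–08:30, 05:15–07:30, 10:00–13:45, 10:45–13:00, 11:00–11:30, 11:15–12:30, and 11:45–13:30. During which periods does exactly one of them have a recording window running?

03:00–03:45, 06:45–07:45, 08:30–10:00, 13:45–19:00

First set merges to 03:45–06:45, 07:45–19:00.
Second set merges to 03:00–08:30, 10:00–13:45.
A \ B = 08:30–10:00, 13:45–19:00.
B \ A = 03:00–03:45, 06:45–07:45.
Union of the two gives the symmetric difference.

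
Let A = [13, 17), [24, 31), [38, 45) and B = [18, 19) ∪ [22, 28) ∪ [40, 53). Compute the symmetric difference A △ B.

[13, 17) ∪ [18, 19) ∪ [22, 24) ∪ [28, 31) ∪ [38, 40) ∪ [45, 53)

Only in the first: [13, 17), [28, 31), [38, 40).
Only in the second: [18, 19), [22, 24), [45, 53).
Together these are the periods covered by exactly one.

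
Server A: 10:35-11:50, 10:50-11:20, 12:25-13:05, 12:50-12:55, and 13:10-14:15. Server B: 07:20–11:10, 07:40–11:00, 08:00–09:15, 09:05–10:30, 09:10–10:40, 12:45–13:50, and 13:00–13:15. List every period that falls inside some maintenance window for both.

Merge the first list: 10:35-11:50, 12:25-13:05, 13:10-14:15.
Merge the second list: 07:20-11:10, 12:45-13:50.
10:35-11:50 overlaps B on 10:35-11:10.
12:25-13:05 overlaps B on 12:45-13:05.
13:10-14:15 overlaps B on 13:10-13:50.

10:35-11:10, 12:45-13:05, 13:10-13:50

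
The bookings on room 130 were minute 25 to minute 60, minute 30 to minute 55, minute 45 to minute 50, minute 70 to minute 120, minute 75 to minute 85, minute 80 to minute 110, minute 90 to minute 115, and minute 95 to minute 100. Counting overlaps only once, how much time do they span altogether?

85 minutes

Merged: minute 25 to minute 60, minute 70 to minute 120.
Lengths: 35 minutes + 50 minutes = 85 minutes.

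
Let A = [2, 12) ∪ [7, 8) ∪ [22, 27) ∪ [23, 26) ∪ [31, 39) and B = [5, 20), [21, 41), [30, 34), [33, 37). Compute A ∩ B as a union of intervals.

A, merged: [2, 12), [22, 27), [31, 39).
B, merged: [5, 20), [21, 41).
[2, 12) overlaps B on [5, 12).
[22, 27) overlaps B on [22, 27).
[31, 39) overlaps B on [31, 39).

[5, 12) ∪ [22, 27) ∪ [31, 39)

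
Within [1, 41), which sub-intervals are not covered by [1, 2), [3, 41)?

[2, 3)

Covered (merged): [1, 2), [3, 41).
Uncovered inside [1, 41): [2, 3).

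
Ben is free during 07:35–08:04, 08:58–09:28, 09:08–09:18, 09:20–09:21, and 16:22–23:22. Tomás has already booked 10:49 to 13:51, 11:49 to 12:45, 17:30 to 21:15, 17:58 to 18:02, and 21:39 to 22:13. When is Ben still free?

First set merges to 07:35–08:04, 08:58–09:28, 16:22–23:22.
Second set merges to 10:49–13:51, 17:30–21:15, 21:39–22:13.
07:35–08:04: nothing removed.
08:58–09:28: nothing removed.
16:22–23:22 \ B = 16:22–17:30, 21:15–21:39, 22:13–23:22.

07:35–08:04, 08:58–09:28, 16:22–17:30, 21:15–21:39, 22:13–23:22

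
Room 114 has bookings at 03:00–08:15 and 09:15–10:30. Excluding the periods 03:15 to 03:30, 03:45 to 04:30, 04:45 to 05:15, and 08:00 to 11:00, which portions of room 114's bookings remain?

03:00–08:15 minus B → 03:00–03:15, 03:30–03:45, 04:30–04:45, 05:15–08:00.
09:15–10:30: fully covered by B → removed.

03:00–03:15, 03:30–03:45, 04:30–04:45, 05:15–08:00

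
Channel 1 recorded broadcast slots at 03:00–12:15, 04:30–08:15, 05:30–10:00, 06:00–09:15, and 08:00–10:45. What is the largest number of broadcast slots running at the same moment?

5

Sweep endpoints in order; track running count of active intervals.
Peak of 5 reached at 08:00.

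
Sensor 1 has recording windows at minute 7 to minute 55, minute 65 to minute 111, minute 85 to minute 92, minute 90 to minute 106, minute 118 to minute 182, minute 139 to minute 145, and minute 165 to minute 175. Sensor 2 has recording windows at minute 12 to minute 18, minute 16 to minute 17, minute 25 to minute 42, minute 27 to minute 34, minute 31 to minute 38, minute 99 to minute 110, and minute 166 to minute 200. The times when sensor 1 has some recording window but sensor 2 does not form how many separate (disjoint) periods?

6

Merge the first list: minute 7 to minute 55, minute 65 to minute 111, minute 118 to minute 182.
Merge the second list: minute 12 to minute 18, minute 25 to minute 42, minute 99 to minute 110, minute 166 to minute 200.
A \ B = minute 7 to minute 12, minute 18 to minute 25, minute 42 to minute 55, minute 65 to minute 99, minute 110 to minute 111, minute 118 to minute 166.
That is 6 disjoint pieces.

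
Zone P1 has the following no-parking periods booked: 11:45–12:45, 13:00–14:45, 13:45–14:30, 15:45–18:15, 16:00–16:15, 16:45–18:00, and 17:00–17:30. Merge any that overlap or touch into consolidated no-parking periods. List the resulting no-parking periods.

13:00–14:45 is disjoint → start new block.
13:45–14:30 overlaps/touches 13:00–14:45 → extend to 13:00–14:45.
15:45–18:15 is disjoint → start new block.
16:00–16:15 overlaps/touches 15:45–18:15 → extend to 15:45–18:15.
16:45–18:00 overlaps/touches 15:45–18:15 → extend to 15:45–18:15.
17:00–17:30 overlaps/touches 15:45–18:15 → extend to 15:45–18:15.

11:45–12:45, 13:00–14:45, 15:45–18:15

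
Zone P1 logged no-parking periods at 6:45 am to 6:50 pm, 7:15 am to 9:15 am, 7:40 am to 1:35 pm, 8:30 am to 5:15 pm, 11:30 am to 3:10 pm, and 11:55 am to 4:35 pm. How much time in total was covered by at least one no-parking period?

Merged: 6:45 am–6:50 pm.
Length: 12 h 5 min.

12 h 5 min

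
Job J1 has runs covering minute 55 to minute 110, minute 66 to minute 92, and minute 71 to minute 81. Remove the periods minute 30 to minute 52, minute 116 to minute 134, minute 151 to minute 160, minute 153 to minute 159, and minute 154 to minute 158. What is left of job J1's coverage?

minute 55 to minute 110

A, merged: minute 55 to minute 110.
B, merged: minute 30 to minute 52, minute 116 to minute 134, minute 151 to minute 160.
minute 55 to minute 110 is untouched.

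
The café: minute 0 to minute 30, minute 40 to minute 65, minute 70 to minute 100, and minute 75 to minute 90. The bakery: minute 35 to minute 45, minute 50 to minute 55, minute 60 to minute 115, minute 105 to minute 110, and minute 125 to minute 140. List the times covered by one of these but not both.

Merge the first list: minute 0 to minute 30, minute 40 to minute 65, minute 70 to minute 100.
Merge the second list: minute 35 to minute 45, minute 50 to minute 55, minute 60 to minute 115, minute 125 to minute 140.
A \ B = minute 0 to minute 30, minute 45 to minute 50, minute 55 to minute 60.
B \ A = minute 35 to minute 40, minute 65 to minute 70, minute 100 to minute 115, minute 125 to minute 140.
Union of the two gives the symmetric difference.

minute 0 to minute 30, minute 35 to minute 40, minute 45 to minute 50, minute 55 to minute 60, minute 65 to minute 70, minute 100 to minute 115, minute 125 to minute 140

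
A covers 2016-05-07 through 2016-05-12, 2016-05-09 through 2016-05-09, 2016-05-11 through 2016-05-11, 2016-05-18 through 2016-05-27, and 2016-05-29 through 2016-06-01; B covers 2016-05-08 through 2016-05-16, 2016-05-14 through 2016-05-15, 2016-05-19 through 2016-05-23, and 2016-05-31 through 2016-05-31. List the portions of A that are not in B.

A, merged: 2016-05-07 through 2016-05-12, 2016-05-18 through 2016-05-27, 2016-05-29 through 2016-06-01.
B, merged: 2016-05-08 through 2016-05-16, 2016-05-19 through 2016-05-23, 2016-05-31 through 2016-05-31.
2016-05-07 through 2016-05-12 with B removed leaves 2016-05-07 through 2016-05-07.
2016-05-18 through 2016-05-27 with B removed leaves 2016-05-18 through 2016-05-18, 2016-05-24 through 2016-05-27.
2016-05-29 through 2016-06-01 with B removed leaves 2016-05-29 through 2016-05-30, 2016-06-01 through 2016-06-01.

2016-05-07 through 2016-05-07, 2016-05-18 through 2016-05-18, 2016-05-24 through 2016-05-27, 2016-05-29 through 2016-05-30, 2016-06-01 through 2016-06-01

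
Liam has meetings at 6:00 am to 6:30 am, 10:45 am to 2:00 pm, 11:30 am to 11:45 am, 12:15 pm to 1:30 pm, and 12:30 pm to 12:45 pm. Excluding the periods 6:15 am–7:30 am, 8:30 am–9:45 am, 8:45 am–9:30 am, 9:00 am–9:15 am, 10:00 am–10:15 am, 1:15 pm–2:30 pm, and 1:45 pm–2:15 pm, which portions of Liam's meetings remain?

6:00 am–6:15 am, 10:45 am–1:15 pm

First set merges to 6:00 am–6:30 am, 10:45 am–2:00 pm.
Second set merges to 6:15 am–7:30 am, 8:30 am–9:45 am, 10:00 am–10:15 am, 1:15 pm–2:30 pm.
6:00 am–6:30 am with B removed leaves 6:00 am–6:15 am.
10:45 am–2:00 pm with B removed leaves 10:45 am–1:15 pm.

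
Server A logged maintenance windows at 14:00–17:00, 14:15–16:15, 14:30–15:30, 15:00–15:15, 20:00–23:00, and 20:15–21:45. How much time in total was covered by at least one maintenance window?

6 h

Merged: 14:00–17:00, 20:00–23:00.
Lengths: 3 h + 3 h = 6 h.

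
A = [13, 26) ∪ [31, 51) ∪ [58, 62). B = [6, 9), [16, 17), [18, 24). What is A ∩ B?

[16, 17) ∪ [18, 24)

[13, 26) meets the second set on [16, 17), [18, 24).
[31, 51): no overlap with the second set.
[58, 62): no overlap with the second set.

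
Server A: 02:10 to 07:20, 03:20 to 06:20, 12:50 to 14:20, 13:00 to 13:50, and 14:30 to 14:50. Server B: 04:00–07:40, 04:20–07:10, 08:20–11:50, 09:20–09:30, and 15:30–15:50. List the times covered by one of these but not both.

02:10–04:00, 07:20–07:40, 08:20–11:50, 12:50–14:20, 14:30–14:50, 15:30–15:50

Merge the first list: 02:10–07:20, 12:50–14:20, 14:30–14:50.
Merge the second list: 04:00–07:40, 08:20–11:50, 15:30–15:50.
A \ B = 02:10–04:00, 12:50–14:20, 14:30–14:50.
B \ A = 07:20–07:40, 08:20–11:50, 15:30–15:50.
Union of the two gives the symmetric difference.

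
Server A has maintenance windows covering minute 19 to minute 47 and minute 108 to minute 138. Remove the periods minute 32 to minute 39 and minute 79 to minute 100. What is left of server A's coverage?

minute 19 to minute 32, minute 39 to minute 47, minute 108 to minute 138

minute 19 to minute 47 \ B = minute 19 to minute 32, minute 39 to minute 47.
minute 108 to minute 138: nothing removed.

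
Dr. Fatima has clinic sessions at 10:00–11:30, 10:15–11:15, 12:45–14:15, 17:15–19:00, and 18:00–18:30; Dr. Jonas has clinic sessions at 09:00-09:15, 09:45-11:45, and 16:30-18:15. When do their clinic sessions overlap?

10:00–11:30, 17:15–18:15

Merge the first list: 10:00–11:30, 12:45–14:15, 17:15–19:00.
10:00–11:30 ∩ B → 10:00–11:30.
12:45–14:15 meets no B interval.
17:15–19:00 ∩ B → 17:15–18:15.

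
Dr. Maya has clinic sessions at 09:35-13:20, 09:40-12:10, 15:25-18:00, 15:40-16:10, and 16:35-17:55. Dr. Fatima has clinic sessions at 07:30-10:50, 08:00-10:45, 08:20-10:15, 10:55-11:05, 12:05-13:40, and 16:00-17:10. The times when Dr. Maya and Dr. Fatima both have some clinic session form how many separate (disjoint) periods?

4

Merge the first list: 09:35–13:20, 15:25–18:00.
Merge the second list: 07:30–10:50, 10:55–11:05, 12:05–13:40, 16:00–17:10.
A ∩ B = 09:35–10:50, 10:55–11:05, 12:05–13:20, 16:00–17:10.
That is 4 disjoint pieces.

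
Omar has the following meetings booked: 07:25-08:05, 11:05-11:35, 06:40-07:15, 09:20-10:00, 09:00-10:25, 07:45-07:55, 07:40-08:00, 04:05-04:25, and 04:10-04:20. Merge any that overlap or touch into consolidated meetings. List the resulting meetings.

Sort by start: 04:05–04:25, 04:10–04:20, 06:40–07:15, 07:25–08:05, 07:40–08:00, 07:45–07:55, 09:00–10:25, 09:20–10:00, 11:05–11:35.
04:10–04:20 overlaps/touches 04:05–04:25 → extend to 04:05–04:25.
06:40–07:15 is disjoint → start new block.
07:25–08:05 is disjoint → start new block.
07:40–08:00 overlaps/touches 07:25–08:05 → extend to 07:25–08:05.
07:45–07:55 overlaps/touches 07:25–08:05 → extend to 07:25–08:05.
09:00–10:25 is disjoint → start new block.
09:20–10:00 overlaps/touches 09:00–10:25 → extend to 09:00–10:25.
11:05–11:35 is disjoint → start new block.

04:05–04:25, 06:40–07:15, 07:25–08:05, 09:00–10:25, 11:05–11:35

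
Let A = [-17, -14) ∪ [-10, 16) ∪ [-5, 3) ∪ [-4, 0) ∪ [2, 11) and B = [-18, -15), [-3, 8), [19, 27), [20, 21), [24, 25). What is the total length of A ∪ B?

38

Merge the first list: [-17, -14), [-10, 16).
Merge the second list: [-18, -15), [-3, 8), [19, 27).
A ∪ B = [-18, -14), [-10, 16), [19, 27).
Total: 4 + 26 + 8 = 38.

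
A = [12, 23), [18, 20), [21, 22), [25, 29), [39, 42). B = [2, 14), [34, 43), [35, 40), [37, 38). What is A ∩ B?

[12, 14) ∪ [39, 42)

A, merged: [12, 23), [25, 29), [39, 42).
B, merged: [2, 14), [34, 43).
[12, 23) meets the second set on [12, 14).
[25, 29): no overlap with the second set.
[39, 42) meets the second set on [39, 42).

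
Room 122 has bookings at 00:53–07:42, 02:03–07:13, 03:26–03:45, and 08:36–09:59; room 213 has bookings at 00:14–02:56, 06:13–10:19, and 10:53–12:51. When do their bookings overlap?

00:53–02:56, 06:13–07:42, 08:36–09:59

Merge the first list: 00:53–07:42, 08:36–09:59.
00:53–07:42 ∩ B → 00:53–02:56, 06:13–07:42.
08:36–09:59 ∩ B → 08:36–09:59.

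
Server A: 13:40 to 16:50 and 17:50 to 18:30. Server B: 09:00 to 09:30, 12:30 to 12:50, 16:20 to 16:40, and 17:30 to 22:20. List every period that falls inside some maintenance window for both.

16:20-16:40, 17:50-18:30

13:40-16:50 overlaps B on 16:20-16:40.
17:50-18:30 overlaps B on 17:50-18:30.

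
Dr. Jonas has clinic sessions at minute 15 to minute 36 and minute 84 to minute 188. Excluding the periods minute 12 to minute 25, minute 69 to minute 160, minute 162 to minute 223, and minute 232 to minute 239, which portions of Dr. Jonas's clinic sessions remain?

minute 15 to minute 36 with B removed leaves minute 25 to minute 36.
minute 84 to minute 188 with B removed leaves minute 160 to minute 162.

minute 25 to minute 36, minute 160 to minute 162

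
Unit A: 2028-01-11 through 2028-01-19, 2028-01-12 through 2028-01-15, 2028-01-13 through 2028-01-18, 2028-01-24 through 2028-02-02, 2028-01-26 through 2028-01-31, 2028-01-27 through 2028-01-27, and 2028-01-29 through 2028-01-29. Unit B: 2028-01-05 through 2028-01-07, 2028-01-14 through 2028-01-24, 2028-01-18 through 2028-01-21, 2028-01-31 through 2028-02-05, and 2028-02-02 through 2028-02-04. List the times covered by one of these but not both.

2028-01-05 through 2028-01-07, 2028-01-11 through 2028-01-13, 2028-01-20 through 2028-01-23, 2028-01-25 through 2028-01-30, 2028-02-03 through 2028-02-05

A, merged: 2028-01-11 through 2028-01-19, 2028-01-24 through 2028-02-02.
B, merged: 2028-01-05 through 2028-01-07, 2028-01-14 through 2028-01-24, 2028-01-31 through 2028-02-05.
A but not B: 2028-01-11 through 2028-01-13, 2028-01-25 through 2028-01-30.
B but not A: 2028-01-05 through 2028-01-07, 2028-01-20 through 2028-01-23, 2028-02-03 through 2028-02-05.
Combining gives A △ B.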